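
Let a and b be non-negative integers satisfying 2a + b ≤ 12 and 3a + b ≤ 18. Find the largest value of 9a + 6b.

72

(a,b)=(0,12): 2·0+1·12=12≤12, 3·0+1·12=12≤18, objective 72.
(a,b)=(0,11): 2·0+1·11=11≤12, 3·0+1·11=11≤18, objective 66.
No feasible integer point exceeds 72.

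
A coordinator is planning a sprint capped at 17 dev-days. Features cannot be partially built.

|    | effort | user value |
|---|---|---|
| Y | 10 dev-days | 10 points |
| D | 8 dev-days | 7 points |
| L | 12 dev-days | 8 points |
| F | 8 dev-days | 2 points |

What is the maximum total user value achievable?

10

Allowing fractional choices, the relaxed optimum would be about 16.1, but features are indivisible.
Y: effort 10 ≤ 17, user value 10.
D + F: effort 8 + 8 = 16 ≤ 17, user value 7 + 2 = 9.
L: effort 12 ≤ 17, user value 8.
Best is Y with total user value 10.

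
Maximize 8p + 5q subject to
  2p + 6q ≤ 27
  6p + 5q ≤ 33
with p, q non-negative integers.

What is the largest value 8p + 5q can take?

(p,q)=(5,0): 2·5+6·0=10≤27, 6·5+5·0=30≤33, objective 40.
(p,q)=(4,1): 2·4+6·1=14≤27, 6·4+5·1=29≤33, objective 37.
(p,q)=(4,0): 2·4+6·0=8≤27, 6·4+5·0=24≤33, objective 32.
Maximum is 40 at (p,q)=(5,0).

40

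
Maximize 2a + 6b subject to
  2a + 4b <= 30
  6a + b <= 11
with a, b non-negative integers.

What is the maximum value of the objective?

The continuous relaxation peaks at (0, 7.5) with value 45.00; rounding to a feasible lattice point costs some objective.
(a,b)=(0,7) is feasible, giving 42.
(a,b)=(0,6) is feasible, giving 36.
No feasible integer point exceeds 42.

42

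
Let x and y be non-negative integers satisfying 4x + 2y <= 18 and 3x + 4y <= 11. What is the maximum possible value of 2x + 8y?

18

(x,y)=(1,2): 4·1+2·2=8≤18, 3·1+4·2=11≤11, objective 18.
(x,y)=(0,2): 4·0+2·2=4≤18, 3·0+4·2=8≤11, objective 16.
Maximum is 18 at (x,y)=(1,2).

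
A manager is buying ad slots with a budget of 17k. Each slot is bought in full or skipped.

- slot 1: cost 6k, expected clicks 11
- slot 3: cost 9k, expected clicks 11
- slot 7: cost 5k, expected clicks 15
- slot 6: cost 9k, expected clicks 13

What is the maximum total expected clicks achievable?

Take slot 7 and slot 6: cost 5 + 9 = 14 ≤ 17, expected clicks 15 + 13 = 28.
No other feasible combination does better.

28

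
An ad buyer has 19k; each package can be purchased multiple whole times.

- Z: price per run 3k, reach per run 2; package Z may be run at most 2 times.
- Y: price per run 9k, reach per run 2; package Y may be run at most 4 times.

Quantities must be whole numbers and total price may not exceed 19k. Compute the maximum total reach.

6

This is a bounded integer knapsack.
Take 2×Z and 1×Y: price 15 ≤ 19, reach 2·2 + 1·2 = 6.
Z has the best ratio (2/3) and is taken to its limit of 2; remaining capacity is filled optimally with the others.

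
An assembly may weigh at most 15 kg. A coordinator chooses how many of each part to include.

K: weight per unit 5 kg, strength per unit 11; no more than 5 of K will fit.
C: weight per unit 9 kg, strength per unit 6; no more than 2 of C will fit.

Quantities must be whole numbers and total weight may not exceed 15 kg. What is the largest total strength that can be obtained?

33

K has the best ratio (11/5); taking only K gives at most 3×11 = 33 (stopped by the weight limit).
Optimal: 3×K: weight 15 ≤ 15, strength 3·11 = 33.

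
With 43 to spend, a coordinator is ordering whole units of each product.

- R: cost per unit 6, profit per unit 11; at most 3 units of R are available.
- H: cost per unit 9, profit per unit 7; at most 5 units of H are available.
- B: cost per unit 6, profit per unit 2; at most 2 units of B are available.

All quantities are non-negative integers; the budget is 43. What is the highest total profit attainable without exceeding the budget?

R has the best ratio (11/6); taking only R gives at most 3×11 = 33 (stopped by the supply cap of 3).
Mixing does better — 3×R, 2×H, and 1×B: cost 42 ≤ 43, profit 3·11 + 2·7 + 1·2 = 49.

49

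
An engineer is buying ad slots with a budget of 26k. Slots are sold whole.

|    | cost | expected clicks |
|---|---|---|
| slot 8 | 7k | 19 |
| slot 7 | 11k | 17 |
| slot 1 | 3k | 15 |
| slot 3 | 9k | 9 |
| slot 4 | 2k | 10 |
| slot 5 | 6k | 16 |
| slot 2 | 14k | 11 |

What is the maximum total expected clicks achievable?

62

Take slot 8, slot 7, slot 4, and slot 5: cost 7 + 11 + 2 + 6 = 26 ≤ 26, expected clicks 19 + 17 + 10 + 16 = 62.
No other feasible combination does better.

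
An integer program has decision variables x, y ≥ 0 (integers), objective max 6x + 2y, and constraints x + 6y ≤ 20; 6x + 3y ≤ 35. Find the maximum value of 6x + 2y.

32

(x,y)=(5,1) is feasible, giving 32.
(x,y)=(5,0) is feasible, giving 30.
(x,y)=(4,2) is feasible, giving 28.
(x,y)=(4,1) is feasible, giving 26.
The best lattice point is (5,1), giving 32.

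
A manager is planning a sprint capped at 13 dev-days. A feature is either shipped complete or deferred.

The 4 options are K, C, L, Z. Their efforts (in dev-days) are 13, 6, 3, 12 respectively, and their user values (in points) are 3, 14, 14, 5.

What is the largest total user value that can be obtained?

L: effort 3 ≤ 13, user value 14.
C + L: effort 6 + 3 = 9 ≤ 13, user value 14 + 14 = 28.
Best is C and L with total user value 28.

28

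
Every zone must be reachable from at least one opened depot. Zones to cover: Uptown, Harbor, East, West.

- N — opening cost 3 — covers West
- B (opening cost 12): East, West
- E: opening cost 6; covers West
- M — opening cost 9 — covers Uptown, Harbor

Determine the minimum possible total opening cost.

The greedy cost-per-new-zone heuristic would pick N, M, and B for 24, but a cheaper cover exists.
Choose B and M: together they cover Uptown, Harbor, East, West — every zone.
Total opening cost: 12 + 9 = 21.
No cover costs less than 21.

21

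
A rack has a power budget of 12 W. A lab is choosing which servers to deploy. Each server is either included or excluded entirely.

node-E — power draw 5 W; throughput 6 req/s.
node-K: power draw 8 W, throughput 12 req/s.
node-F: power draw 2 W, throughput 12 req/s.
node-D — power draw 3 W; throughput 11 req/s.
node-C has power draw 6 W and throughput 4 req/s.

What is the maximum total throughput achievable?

29

Take node-E, node-F, and node-D: power draw 5 + 2 + 3 = 10 ≤ 12, throughput 6 + 12 + 11 = 29.
No other feasible combination does better.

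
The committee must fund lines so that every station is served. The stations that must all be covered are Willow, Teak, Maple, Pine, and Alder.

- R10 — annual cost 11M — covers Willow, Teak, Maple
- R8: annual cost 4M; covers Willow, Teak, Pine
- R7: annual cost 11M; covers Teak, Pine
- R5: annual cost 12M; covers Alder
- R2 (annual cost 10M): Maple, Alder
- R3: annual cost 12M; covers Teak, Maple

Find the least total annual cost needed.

This is an integer covering problem.
Choose R8 and R2: together they cover Willow, Teak, Maple, Pine, Alder — every station.
Total annual cost: 4 + 10 = 14.
No cover costs less than 14.

14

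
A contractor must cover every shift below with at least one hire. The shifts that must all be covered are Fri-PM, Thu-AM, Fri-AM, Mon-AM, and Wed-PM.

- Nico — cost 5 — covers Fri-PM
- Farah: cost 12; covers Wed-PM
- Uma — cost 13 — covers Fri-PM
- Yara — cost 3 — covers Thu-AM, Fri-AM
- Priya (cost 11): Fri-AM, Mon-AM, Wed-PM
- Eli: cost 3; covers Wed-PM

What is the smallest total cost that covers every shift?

The greedy cost-per-new-shift heuristic would pick Yara, Eli, Nico, and Priya for 22, but a cheaper cover exists.
Choose Nico, Yara, and Priya: together they cover Fri-PM, Thu-AM, Fri-AM, Mon-AM, Wed-PM — every shift.
Total cost: 5 + 3 + 11 = 19.
No cover costs less than 19.

19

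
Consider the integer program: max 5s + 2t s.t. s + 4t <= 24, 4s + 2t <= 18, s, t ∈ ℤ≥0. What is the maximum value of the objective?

Relaxing integrality, the LP optimum is 22.50 at (s,t) = (4.5, 0), which is not an integer point.
(s,t)=(4,1): 1·4+4·1=8≤24, 4·4+2·1=18≤18, objective 22.
(s,t)=(4,0): 1·4+4·0=4≤24, 4·4+2·0=16≤18, objective 20.
No feasible integer point exceeds 22.

22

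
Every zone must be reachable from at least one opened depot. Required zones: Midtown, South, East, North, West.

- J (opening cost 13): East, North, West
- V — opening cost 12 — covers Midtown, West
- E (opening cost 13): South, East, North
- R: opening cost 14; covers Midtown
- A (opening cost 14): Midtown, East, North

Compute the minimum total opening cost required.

25

The greedy cost-per-new-zone heuristic would pick J, V, and E for 38, but a cheaper cover exists.
Choose V and E: together they cover Midtown, South, East, North, West — every zone.
Total opening cost: 12 + 13 = 25.
No cover costs less than 25.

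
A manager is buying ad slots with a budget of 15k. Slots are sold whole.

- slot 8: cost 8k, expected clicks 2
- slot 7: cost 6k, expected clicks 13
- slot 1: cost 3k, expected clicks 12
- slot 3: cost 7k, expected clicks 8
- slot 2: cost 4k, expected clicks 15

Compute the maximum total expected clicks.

40

This is a 0-1 knapsack instance.
Allowing fractional choices, the relaxed optimum would be about 42.3, but ad slots are indivisible.
slot 1 + slot 3 + slot 2: cost 3 + 7 + 4 = 14 ≤ 15, expected clicks 12 + 8 + 15 = 35.
slot 8 + slot 1 + slot 2: cost 8 + 3 + 4 = 15 ≤ 15, expected clicks 2 + 12 + 15 = 29.
slot 7 + slot 1 + slot 2: cost 6 + 3 + 4 = 13 ≤ 15, expected clicks 13 + 12 + 15 = 40.
Best is slot 7, slot 1, and slot 2 with total expected clicks 40.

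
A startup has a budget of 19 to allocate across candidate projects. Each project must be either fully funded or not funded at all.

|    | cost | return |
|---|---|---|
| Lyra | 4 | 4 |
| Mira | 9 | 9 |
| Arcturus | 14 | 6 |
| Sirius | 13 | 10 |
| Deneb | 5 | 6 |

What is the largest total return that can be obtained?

19

Allowing fractional choices, the relaxed optimum would be about 19.8, but projects are indivisible.
Mira + Deneb: cost 9 + 5 = 14 ≤ 19, return 9 + 6 = 15.
Lyra + Mira + Deneb: cost 4 + 9 + 5 = 18 ≤ 19, return 4 + 9 + 6 = 19.
Sirius + Deneb: cost 13 + 5 = 18 ≤ 19, return 10 + 6 = 16.
Best is Lyra, Mira, and Deneb with total return 19.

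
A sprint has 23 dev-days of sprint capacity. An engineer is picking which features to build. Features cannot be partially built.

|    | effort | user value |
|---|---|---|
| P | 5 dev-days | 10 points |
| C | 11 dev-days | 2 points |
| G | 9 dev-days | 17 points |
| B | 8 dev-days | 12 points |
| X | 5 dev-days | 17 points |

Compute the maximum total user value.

46

G + B + X: effort 9 + 8 + 5 = 22 ≤ 23, user value 17 + 12 + 17 = 46.
P + G + X: effort 5 + 9 + 5 = 19 ≤ 23, user value 10 + 17 + 17 = 44.
Best is G, B, and X with total user value 46.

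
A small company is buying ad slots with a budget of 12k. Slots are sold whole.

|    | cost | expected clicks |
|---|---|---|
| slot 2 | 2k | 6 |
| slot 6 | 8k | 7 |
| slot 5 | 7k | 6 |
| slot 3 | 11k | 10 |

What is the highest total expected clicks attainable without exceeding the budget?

Allowing fractional choices, the relaxed optimum would be about 15.1, but ad slots are indivisible.
slot 2 + slot 6: cost 2 + 8 = 10 ≤ 12, expected clicks 6 + 7 = 13.
slot 2 + slot 5: cost 2 + 7 = 9 ≤ 12, expected clicks 6 + 6 = 12.
Best is slot 2 and slot 6 with total expected clicks 13.

13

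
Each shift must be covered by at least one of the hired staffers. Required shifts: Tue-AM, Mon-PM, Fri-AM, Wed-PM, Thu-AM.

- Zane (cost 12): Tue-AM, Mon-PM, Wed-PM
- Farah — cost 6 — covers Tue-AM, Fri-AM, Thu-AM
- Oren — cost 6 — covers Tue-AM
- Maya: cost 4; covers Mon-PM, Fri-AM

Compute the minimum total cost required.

The greedy cost-per-new-shift heuristic would pick Farah, Maya, and Zane for 22, but a cheaper cover exists.
Choose Zane and Farah: together they cover Tue-AM, Mon-PM, Fri-AM, Wed-PM, Thu-AM — every shift.
Total cost: 12 + 6 = 18.
No cover costs less than 18.

18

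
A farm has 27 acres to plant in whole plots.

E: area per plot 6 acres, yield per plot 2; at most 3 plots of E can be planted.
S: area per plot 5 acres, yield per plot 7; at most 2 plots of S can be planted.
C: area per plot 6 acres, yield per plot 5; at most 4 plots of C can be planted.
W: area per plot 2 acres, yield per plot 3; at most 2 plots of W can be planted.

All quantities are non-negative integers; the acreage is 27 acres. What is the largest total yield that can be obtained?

30

This is a bounded integer knapsack.
W has the best ratio (3/2); taking only W gives at most 2×3 = 6 (stopped by the supply cap of 2).
Mixing does better — 2×S, 2×C, and 2×W: area 26 ≤ 27, yield 2·7 + 2·5 + 2·3 = 30.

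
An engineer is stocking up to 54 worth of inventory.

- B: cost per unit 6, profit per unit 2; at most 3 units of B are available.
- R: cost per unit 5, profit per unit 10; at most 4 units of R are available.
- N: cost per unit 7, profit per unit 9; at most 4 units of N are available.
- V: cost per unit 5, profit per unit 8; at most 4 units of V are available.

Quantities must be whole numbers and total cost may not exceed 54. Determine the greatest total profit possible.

90

This is a bounded integer knapsack.
Take 4×R, 2×N, and 4×V: cost 54 ≤ 54, profit 4·10 + 2·9 + 4·8 = 90.
R has the best ratio (10/5) and is taken to its limit of 4; remaining capacity is filled optimally with the others.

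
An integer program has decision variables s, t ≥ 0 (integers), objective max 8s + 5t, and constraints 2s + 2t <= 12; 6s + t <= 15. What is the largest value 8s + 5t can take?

The continuous relaxation peaks at (1.8, 4.2) with value 35.40; rounding to a feasible lattice point costs some objective.
(s,t)=(1,5): 2·1+2·5=12≤12, 6·1+1·5=11≤15, objective 33.
(s,t)=(2,3): 2·2+2·3=10≤12, 6·2+1·3=15≤15, objective 31.
Maximum is 33 at (s,t)=(1,5).

33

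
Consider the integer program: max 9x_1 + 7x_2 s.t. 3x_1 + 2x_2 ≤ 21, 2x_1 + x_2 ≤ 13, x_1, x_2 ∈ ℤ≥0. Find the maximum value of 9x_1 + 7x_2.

72

The continuous relaxation peaks at (0, 10.5) with value 73.50; rounding to a feasible lattice point costs some objective.
(x_1,x_2)=(1,9): 3·1+2·9=21≤21, 2·1+1·9=11≤13, objective 72.
(x_1,x_2)=(0,10): 3·0+2·10=20≤21, 2·0+1·10=10≤13, objective 70.
(x_1,x_2)=(1,8): 3·1+2·8=19≤21, 2·1+1·8=10≤13, objective 65.
(x_1,x_2)=(0,9): 3·0+2·9=18≤21, 2·0+1·9=9≤13, objective 63.
Maximum is 72 at (x_1,x_2)=(1,9).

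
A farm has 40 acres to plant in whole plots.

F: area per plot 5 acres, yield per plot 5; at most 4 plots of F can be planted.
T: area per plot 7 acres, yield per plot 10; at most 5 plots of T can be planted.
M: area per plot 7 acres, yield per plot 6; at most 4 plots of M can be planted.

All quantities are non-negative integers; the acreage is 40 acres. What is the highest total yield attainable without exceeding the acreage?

1×F, 4×T, and 1×M: area 40 ≤ 40, yield 1·5 + 4·10 + 1·6 = 51.
1×F and 5×T: area 40 ≤ 40, yield 1·5 + 5·10 = 55.
Best is 55.

55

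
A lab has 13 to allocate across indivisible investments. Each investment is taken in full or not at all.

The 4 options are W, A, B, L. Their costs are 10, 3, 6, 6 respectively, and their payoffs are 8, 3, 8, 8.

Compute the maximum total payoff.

16

Allowing fractional choices, the relaxed optimum would be about 17.0, but investments are indivisible.
A + L: cost 3 + 6 = 9 ≤ 13, payoff 3 + 8 = 11.
B + L: cost 6 + 6 = 12 ≤ 13, payoff 8 + 8 = 16.
A + B: cost 3 + 6 = 9 ≤ 13, payoff 3 + 8 = 11.
Best is B and L with total payoff 16.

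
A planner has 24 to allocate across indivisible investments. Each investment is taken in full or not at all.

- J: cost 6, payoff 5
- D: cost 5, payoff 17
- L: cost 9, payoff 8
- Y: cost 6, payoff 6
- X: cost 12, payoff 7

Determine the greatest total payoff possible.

31

This is an integer program with binary decision variables.
Allowing fractional choices, the relaxed optimum would be about 34.3, but investments are indivisible.
J + D + L: cost 6 + 5 + 9 = 20 ≤ 24, payoff 5 + 17 + 8 = 30.
D + L + Y: cost 5 + 9 + 6 = 20 ≤ 24, payoff 17 + 8 + 6 = 31.
D + Y + X: cost 5 + 6 + 12 = 23 ≤ 24, payoff 17 + 6 + 7 = 30.
Best is D, L, and Y with total payoff 31.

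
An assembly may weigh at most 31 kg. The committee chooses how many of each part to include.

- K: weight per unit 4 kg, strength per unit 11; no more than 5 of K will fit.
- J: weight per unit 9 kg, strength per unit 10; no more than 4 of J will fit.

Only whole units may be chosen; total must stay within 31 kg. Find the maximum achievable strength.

5×K and 1×J: weight 29 ≤ 31, strength 5·11 + 1·10 = 65.
5×K: weight 20 ≤ 31, strength 5·11 = 55.
Best is 65.

65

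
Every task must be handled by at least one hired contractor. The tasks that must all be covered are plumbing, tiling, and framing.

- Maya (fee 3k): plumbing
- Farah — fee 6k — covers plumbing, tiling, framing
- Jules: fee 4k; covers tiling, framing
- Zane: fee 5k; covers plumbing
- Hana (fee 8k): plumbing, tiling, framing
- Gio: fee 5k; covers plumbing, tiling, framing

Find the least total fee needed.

5

This is an integer covering problem.
Gio alone covers plumbing, tiling, framing — every task.
Total fee: 5.
No cover costs less than 5.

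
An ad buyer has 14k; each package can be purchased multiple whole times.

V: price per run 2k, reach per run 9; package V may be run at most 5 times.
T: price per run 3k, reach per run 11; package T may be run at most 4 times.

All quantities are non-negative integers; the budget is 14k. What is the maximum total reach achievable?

Take 4×V and 2×T: price 14 ≤ 14, reach 4·9 + 2·11 = 58.
No other integer combination yields more.

58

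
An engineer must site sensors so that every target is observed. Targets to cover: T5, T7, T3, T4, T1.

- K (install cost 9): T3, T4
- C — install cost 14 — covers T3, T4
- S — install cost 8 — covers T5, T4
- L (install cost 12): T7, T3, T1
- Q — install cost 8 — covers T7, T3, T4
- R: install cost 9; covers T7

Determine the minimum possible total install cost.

Choose S and L: together they cover T5, T7, T3, T4, T1 — every target.
Total install cost: 8 + 12 = 20.

20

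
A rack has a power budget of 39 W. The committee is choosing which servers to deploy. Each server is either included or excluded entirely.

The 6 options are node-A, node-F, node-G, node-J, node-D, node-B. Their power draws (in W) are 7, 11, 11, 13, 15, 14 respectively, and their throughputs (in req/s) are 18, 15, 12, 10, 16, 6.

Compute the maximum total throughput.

49

Treat it as a binary knapsack problem.
Allowing fractional choices, the relaxed optimum would be about 55.7, but servers are indivisible.
node-A + node-G + node-D: power draw 7 + 11 + 15 = 33 ≤ 39, throughput 18 + 12 + 16 = 46.
node-A + node-F + node-D: power draw 7 + 11 + 15 = 33 ≤ 39, throughput 18 + 15 + 16 = 49.
Best is node-A, node-F, and node-D with total throughput 49.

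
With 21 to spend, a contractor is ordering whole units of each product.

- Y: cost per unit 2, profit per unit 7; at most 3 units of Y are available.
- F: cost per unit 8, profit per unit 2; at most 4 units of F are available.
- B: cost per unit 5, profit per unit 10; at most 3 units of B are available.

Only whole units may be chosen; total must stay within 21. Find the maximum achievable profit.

This is a bounded integer knapsack.
2×Y and 3×B: cost 19 ≤ 21, profit 2·7 + 3·10 = 44.
3×Y and 3×B: cost 21 ≤ 21, profit 3·7 + 3·10 = 51.
Best is 51.

51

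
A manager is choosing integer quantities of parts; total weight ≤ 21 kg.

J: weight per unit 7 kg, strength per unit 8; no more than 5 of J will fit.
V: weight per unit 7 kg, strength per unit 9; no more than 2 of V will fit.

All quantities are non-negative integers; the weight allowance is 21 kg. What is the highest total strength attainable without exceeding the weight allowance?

Take 1×J and 2×V: weight 21 ≤ 21, strength 1·8 + 2·9 = 26.
V has the best ratio (9/7) and is taken to its limit of 2; remaining capacity is filled optimally with the others.

26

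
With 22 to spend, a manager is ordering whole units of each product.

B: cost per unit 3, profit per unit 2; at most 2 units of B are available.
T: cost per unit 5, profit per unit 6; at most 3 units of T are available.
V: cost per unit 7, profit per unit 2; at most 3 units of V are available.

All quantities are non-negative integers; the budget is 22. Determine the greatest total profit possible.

22

Take 2×B and 3×T: cost 21 ≤ 22, profit 2·2 + 3·6 = 22.
T has the best ratio (6/5) and is taken to its limit of 3; remaining capacity is filled optimally with the others.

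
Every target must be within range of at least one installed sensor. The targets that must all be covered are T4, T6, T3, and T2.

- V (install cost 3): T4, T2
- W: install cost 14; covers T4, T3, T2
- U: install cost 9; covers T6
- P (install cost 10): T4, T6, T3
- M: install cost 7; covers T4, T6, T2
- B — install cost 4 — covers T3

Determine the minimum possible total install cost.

The greedy cost-per-new-target heuristic would pick V, B, and M for 14, but a cheaper cover exists.
Choose M and B: together they cover T4, T6, T3, T2 — every target.
Total install cost: 7 + 4 = 11.
No cover costs less than 11.

11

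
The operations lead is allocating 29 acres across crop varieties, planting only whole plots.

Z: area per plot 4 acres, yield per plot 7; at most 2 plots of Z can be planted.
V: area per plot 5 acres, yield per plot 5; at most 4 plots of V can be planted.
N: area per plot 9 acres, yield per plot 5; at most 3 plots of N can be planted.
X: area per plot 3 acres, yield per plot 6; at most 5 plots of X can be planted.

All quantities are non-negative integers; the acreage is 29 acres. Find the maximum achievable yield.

This is a bounded integer knapsack.
2×Z, 1×V, and 5×X: area 28 ≤ 29, yield 2·7 + 1·5 + 5·6 = 49.
1×Z, 2×V, and 5×X: area 29 ≤ 29, yield 1·7 + 2·5 + 5·6 = 47.
Best is 49.

49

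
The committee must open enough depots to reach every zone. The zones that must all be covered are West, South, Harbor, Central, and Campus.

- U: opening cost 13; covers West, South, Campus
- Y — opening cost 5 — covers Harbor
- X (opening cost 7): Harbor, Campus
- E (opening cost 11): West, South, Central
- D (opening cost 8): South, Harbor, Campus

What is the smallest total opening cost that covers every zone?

18

Choose X and E: together they cover West, South, Harbor, Central, Campus — every zone.
Total opening cost: 7 + 11 = 18.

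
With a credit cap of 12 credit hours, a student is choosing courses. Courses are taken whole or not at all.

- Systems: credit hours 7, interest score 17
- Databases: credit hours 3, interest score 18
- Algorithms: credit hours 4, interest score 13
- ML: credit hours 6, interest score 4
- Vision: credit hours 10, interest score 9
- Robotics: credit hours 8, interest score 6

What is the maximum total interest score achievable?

This is a 0-1 knapsack instance.
Systems + Algorithms: credit hours 7 + 4 = 11 ≤ 12, interest score 17 + 13 = 30.
Databases + Algorithms: credit hours 3 + 4 = 7 ≤ 12, interest score 18 + 13 = 31.
Systems + Databases: credit hours 7 + 3 = 10 ≤ 12, interest score 17 + 18 = 35.
Best is Systems and Databases with total interest score 35.

35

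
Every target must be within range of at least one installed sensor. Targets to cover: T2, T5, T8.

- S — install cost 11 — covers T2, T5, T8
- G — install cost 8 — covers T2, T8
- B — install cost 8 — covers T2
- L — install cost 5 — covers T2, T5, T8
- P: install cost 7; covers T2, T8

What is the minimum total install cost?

L alone covers T2, T5, T8 — every target.
Total install cost: 5.
No cover costs less than 5.

5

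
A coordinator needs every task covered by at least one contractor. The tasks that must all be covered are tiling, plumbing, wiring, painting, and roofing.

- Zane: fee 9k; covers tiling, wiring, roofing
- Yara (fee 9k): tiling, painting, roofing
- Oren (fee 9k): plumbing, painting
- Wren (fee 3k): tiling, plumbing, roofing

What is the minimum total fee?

Choose Zane and Oren: together they cover tiling, plumbing, wiring, painting, roofing — every task.
Total fee: 9 + 9 = 18.

18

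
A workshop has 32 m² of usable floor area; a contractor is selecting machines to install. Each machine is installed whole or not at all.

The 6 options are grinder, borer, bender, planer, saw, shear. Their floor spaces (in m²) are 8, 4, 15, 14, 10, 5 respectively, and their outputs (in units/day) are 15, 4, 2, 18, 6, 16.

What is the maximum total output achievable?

53

Allowing fractional choices, the relaxed optimum would be about 53.6, but machines are indivisible.
grinder + borer + saw + shear: floor space 8 + 4 + 10 + 5 = 27 ≤ 32, output 15 + 4 + 6 + 16 = 41.
grinder + planer + shear: floor space 8 + 14 + 5 = 27 ≤ 32, output 15 + 18 + 16 = 49.
grinder + borer + planer + shear: floor space 8 + 4 + 14 + 5 = 31 ≤ 32, output 15 + 4 + 18 + 16 = 53.
Best is grinder, borer, planer, and shear with total output 53.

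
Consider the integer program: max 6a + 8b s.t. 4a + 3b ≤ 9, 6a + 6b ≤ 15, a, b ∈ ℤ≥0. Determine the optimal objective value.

16

The continuous relaxation peaks at (0, 2.5) with value 20.00; rounding to a feasible lattice point costs some objective.
(a,b)=(0,2): 4·0+3·2=6≤9, 6·0+6·2=12≤15, objective 16.
(a,b)=(1,1): 4·1+3·1=7≤9, 6·1+6·1=12≤15, objective 14.
(a,b)=(0,1): 4·0+3·1=3≤9, 6·0+6·1=6≤15, objective 8.
The best lattice point is (0,2), giving 16.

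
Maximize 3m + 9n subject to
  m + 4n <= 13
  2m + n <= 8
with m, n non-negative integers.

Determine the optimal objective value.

(m,n)=(1,3) is feasible, giving 30.
(m,n)=(0,3) is feasible, giving 27.
(m,n)=(3,2) is feasible, giving 27.
Maximum is 30 at (m,n)=(1,3).

30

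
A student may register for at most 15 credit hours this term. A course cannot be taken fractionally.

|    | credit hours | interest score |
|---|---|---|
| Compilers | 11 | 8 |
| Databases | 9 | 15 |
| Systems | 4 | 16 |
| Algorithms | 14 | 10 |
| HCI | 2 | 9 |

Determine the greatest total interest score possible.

40

Databases + Systems + HCI: credit hours 9 + 4 + 2 = 15 ≤ 15, interest score 15 + 16 + 9 = 40.
Databases + Systems: credit hours 9 + 4 = 13 ≤ 15, interest score 15 + 16 = 31.
Systems + HCI: credit hours 4 + 2 = 6 ≤ 15, interest score 16 + 9 = 25.
Best is Databases, Systems, and HCI with total interest score 40.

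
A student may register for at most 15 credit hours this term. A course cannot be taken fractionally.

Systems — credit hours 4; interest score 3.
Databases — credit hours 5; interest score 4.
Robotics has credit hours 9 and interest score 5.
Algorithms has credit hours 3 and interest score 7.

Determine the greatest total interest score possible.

14

Allowing fractional choices, the relaxed optimum would be about 15.7, but courses are indivisible.
Systems + Databases + Algorithms: credit hours 4 + 5 + 3 = 12 ≤ 15, interest score 3 + 4 + 7 = 14.
Robotics + Algorithms: credit hours 9 + 3 = 12 ≤ 15, interest score 5 + 7 = 12.
Best is Systems, Databases, and Algorithms with total interest score 14.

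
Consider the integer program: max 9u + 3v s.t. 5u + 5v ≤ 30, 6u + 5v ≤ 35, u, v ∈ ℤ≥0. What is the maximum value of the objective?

(u,v)=(5,1): 5·5+5·1=30≤30, 6·5+5·1=35≤35, objective 48.
(u,v)=(5,0): 5·5+5·0=25≤30, 6·5+5·0=30≤35, objective 45.
No feasible integer point exceeds 48.

48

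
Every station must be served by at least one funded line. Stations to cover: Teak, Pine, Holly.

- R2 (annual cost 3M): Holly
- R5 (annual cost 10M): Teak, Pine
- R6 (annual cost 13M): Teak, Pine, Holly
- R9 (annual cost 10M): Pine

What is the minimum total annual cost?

13

Choose R2 and R5: together they cover Teak, Pine, Holly — every station.
Total annual cost: 3 + 10 = 13.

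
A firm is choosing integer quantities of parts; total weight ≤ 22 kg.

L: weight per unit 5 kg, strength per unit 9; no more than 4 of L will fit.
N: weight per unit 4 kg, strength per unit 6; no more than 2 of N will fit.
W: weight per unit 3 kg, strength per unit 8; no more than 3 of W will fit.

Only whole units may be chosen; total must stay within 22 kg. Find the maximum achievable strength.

This is a bounded integer knapsack.
1×L, 2×N, and 3×W: weight 22 ≤ 22, strength 1·9 + 2·6 + 3·8 = 45.
3×L and 2×W: weight 21 ≤ 22, strength 3·9 + 2·8 = 43.
Best is 45.

45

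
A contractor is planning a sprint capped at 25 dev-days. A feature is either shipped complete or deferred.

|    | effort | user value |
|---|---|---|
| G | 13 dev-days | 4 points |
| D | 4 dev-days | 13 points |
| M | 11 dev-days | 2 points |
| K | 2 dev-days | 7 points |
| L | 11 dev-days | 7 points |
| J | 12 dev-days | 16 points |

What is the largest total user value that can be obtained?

36

Take D, K, and J: effort 4 + 2 + 12 = 18 ≤ 25, user value 13 + 7 + 16 = 36.
No other feasible combination does better.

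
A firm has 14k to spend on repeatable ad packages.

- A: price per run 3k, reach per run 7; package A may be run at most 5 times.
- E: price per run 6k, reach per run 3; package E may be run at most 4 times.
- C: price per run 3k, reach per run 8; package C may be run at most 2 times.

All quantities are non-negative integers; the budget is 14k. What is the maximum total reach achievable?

2×A and 2×C: price 12 ≤ 14, reach 2·7 + 2·8 = 30.
3×A and 1×C: price 12 ≤ 14, reach 3·7 + 1·8 = 29.
Best is 30.

30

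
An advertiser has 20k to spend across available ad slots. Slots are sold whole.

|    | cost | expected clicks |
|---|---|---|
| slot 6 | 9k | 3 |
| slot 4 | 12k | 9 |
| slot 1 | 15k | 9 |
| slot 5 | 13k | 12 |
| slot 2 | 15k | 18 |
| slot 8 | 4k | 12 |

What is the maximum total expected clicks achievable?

This is a 0-1 knapsack instance.
slot 2 + slot 8: cost 15 + 4 = 19 ≤ 20, expected clicks 18 + 12 = 30.
slot 5 + slot 8: cost 13 + 4 = 17 ≤ 20, expected clicks 12 + 12 = 24.
Best is slot 2 and slot 8 with total expected clicks 30.

30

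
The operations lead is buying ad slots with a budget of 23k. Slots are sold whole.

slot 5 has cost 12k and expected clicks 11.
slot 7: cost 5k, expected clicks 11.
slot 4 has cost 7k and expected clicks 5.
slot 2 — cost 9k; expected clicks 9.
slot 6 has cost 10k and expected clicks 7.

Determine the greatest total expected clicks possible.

25

Take slot 7, slot 4, and slot 2: cost 5 + 7 + 9 = 21 ≤ 23, expected clicks 11 + 5 + 9 = 25.
No other feasible combination does better.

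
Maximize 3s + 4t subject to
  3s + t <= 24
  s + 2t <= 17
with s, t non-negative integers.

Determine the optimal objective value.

39

(s,t)=(5,6): 3·5+1·6=21≤24, 1·5+2·6=17≤17, objective 39.
(s,t)=(6,5): 3·6+1·5=23≤24, 1·6+2·5=16≤17, objective 38.
No feasible integer point exceeds 39.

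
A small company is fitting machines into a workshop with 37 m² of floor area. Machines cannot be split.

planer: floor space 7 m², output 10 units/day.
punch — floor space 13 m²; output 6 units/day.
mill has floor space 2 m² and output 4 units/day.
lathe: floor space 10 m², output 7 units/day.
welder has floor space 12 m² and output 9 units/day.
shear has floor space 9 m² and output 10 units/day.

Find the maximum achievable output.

33

planer + mill + welder + shear: floor space 7 + 2 + 12 + 9 = 30 ≤ 37, output 10 + 4 + 9 + 10 = 33.
planer + mill + lathe + shear: floor space 7 + 2 + 10 + 9 = 28 ≤ 37, output 10 + 4 + 7 + 10 = 31.
planer + mill + lathe + welder: floor space 7 + 2 + 10 + 12 = 31 ≤ 37, output 10 + 4 + 7 + 9 = 30.
Best is planer, mill, welder, and shear with total output 33.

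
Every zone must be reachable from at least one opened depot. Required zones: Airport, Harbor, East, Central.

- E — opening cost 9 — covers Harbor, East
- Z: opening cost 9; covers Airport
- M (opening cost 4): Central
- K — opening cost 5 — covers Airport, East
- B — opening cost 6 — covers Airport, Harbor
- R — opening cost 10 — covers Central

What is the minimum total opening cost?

15

This is an integer covering problem.
Choose M, K, and B: together they cover Airport, Harbor, East, Central — every zone.
Total opening cost: 4 + 5 + 6 = 15.
No cover costs less than 15.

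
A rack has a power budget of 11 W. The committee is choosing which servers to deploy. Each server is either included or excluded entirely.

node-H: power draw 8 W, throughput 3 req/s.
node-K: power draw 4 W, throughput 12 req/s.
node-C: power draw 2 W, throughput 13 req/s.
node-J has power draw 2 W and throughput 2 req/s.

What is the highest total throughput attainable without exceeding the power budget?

Treat it as a binary knapsack problem.
node-K + node-C + node-J: power draw 4 + 2 + 2 = 8 ≤ 11, throughput 12 + 13 + 2 = 27.
node-K + node-C: power draw 4 + 2 = 6 ≤ 11, throughput 12 + 13 = 25.
Best is node-K, node-C, and node-J with total throughput 27.

27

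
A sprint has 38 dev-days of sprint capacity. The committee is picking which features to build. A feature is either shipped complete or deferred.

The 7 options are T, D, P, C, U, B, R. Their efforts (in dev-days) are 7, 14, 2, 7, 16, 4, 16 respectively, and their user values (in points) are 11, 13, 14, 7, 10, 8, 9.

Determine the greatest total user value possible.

T + P + C + U + B: effort 7 + 2 + 7 + 16 + 4 = 36 ≤ 38, user value 11 + 14 + 7 + 10 + 8 = 50.
T + D + P + C + B: effort 7 + 14 + 2 + 7 + 4 = 34 ≤ 38, user value 11 + 13 + 14 + 7 + 8 = 53.
Best is T, D, P, C, and B with total user value 53.

53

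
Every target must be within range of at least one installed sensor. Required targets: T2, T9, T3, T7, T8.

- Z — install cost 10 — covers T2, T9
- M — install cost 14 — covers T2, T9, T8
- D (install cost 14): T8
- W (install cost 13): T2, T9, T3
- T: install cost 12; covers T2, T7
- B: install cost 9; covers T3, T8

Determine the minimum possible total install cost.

31

The greedy cost-per-new-target heuristic would pick W, B, and T for 34, but a cheaper cover exists.
Choose Z, T, and B: together they cover T2, T9, T3, T7, T8 — every target.
Total install cost: 10 + 12 + 9 = 31.
No cover costs less than 31.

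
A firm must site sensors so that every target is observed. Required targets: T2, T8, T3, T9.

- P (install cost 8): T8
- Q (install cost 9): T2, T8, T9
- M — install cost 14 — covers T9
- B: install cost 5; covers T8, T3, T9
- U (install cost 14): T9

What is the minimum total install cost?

Choose Q and B: together they cover T2, T8, T3, T9 — every target.
Total install cost: 9 + 5 = 14.
No cover costs less than 14.

14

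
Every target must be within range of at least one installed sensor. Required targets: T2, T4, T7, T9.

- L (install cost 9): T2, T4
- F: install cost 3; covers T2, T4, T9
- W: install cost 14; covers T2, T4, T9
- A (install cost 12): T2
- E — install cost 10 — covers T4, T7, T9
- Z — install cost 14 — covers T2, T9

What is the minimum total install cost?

13

Choose F and E: together they cover T2, T4, T7, T9 — every target.
Total install cost: 3 + 10 = 13.
No cover costs less than 13.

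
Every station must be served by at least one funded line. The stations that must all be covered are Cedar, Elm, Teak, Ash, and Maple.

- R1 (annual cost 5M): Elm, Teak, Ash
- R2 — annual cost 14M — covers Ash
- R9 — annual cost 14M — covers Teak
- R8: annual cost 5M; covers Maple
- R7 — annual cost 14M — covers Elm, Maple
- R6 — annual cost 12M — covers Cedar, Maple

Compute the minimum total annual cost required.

This is a weighted set-cover instance.
The greedy cost-per-new-station heuristic would pick R1, R8, and R6 for 22, but a cheaper cover exists.
Choose R1 and R6: together they cover Cedar, Elm, Teak, Ash, Maple — every station.
Total annual cost: 5 + 12 = 17.
No cover costs less than 17.

17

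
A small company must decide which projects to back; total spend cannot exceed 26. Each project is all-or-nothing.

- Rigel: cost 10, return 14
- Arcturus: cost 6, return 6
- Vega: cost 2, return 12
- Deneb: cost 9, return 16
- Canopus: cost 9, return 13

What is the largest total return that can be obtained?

47

This is a 0-1 knapsack instance.
Allowing fractional choices, the relaxed optimum would be about 49.4, but projects are indivisible.
Rigel + Vega + Deneb: cost 10 + 2 + 9 = 21 ≤ 26, return 14 + 12 + 16 = 42.
Vega + Deneb + Canopus: cost 2 + 9 + 9 = 20 ≤ 26, return 12 + 16 + 13 = 41.
Arcturus + Vega + Deneb + Canopus: cost 6 + 2 + 9 + 9 = 26 ≤ 26, return 6 + 12 + 16 + 13 = 47.
Best is Arcturus, Vega, Deneb, and Canopus with total return 47.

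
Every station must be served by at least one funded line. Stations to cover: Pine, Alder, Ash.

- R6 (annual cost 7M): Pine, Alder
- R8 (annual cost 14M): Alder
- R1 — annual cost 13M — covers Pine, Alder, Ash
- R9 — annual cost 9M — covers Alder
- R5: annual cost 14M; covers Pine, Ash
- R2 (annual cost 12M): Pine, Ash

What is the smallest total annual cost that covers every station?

13

This is a weighted set-cover instance.
The greedy cost-per-new-station heuristic would pick R6 and R2 for 19, but a cheaper cover exists.
R1 alone covers Pine, Alder, Ash — every station.
Total annual cost: 13.
No cover costs less than 13.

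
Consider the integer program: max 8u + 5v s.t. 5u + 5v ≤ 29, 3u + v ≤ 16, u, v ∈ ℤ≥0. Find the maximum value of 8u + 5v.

Relaxing integrality, the LP optimum is 44.30 at (u,v) = (5.1, 0.7), which is not an integer point.
(u,v)=(5,0): 5·5+5·0=25≤29, 3·5+1·0=15≤16, objective 40.
(u,v)=(4,1): 5·4+5·1=25≤29, 3·4+1·1=13≤16, objective 37.
Maximum is 40 at (u,v)=(5,0).

40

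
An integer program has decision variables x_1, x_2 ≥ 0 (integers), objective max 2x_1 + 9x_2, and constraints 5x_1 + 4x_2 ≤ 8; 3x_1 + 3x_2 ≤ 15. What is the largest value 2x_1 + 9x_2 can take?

18

(x_1,x_2)=(0,2): 5·0+4·2=8≤8, 3·0+3·2=6≤15, objective 18.
(x_1,x_2)=(0,1): 5·0+4·1=4≤8, 3·0+3·1=3≤15, objective 9.
Maximum is 18 at (x_1,x_2)=(0,2).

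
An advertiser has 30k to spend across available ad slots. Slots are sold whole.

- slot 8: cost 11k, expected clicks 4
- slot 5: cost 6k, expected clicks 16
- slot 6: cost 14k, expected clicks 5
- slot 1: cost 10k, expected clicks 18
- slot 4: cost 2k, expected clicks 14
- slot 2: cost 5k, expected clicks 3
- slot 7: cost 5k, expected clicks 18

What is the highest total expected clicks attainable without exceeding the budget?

Allowing fractional choices, the relaxed optimum would be about 69.7, but ad slots are indivisible.
slot 5 + slot 1 + slot 4 + slot 2 + slot 7: cost 6 + 10 + 2 + 5 + 5 = 28 ≤ 30, expected clicks 16 + 18 + 14 + 3 + 18 = 69.
slot 5 + slot 1 + slot 4 + slot 7: cost 6 + 10 + 2 + 5 = 23 ≤ 30, expected clicks 16 + 18 + 14 + 18 = 66.
Best is slot 5, slot 1, slot 4, slot 2, and slot 7 with total expected clicks 69.

69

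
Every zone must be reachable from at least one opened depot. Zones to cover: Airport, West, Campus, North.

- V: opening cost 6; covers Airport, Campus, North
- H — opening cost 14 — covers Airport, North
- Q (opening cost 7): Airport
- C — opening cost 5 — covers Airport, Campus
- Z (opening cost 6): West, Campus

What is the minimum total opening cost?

12

This is an integer covering problem.
Choose V and Z: together they cover Airport, West, Campus, North — every zone.
Total opening cost: 6 + 6 = 12.
No cover costs less than 12.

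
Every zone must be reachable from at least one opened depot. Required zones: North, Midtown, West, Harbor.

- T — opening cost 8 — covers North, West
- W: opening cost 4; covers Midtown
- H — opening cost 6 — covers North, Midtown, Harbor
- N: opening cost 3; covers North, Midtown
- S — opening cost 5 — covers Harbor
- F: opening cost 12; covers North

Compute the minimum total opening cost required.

14

The greedy cost-per-new-zone heuristic would pick N, S, and T for 16, but a cheaper cover exists.
Choose T and H: together they cover North, Midtown, West, Harbor — every zone.
Total opening cost: 8 + 6 = 14.
No cover costs less than 14.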